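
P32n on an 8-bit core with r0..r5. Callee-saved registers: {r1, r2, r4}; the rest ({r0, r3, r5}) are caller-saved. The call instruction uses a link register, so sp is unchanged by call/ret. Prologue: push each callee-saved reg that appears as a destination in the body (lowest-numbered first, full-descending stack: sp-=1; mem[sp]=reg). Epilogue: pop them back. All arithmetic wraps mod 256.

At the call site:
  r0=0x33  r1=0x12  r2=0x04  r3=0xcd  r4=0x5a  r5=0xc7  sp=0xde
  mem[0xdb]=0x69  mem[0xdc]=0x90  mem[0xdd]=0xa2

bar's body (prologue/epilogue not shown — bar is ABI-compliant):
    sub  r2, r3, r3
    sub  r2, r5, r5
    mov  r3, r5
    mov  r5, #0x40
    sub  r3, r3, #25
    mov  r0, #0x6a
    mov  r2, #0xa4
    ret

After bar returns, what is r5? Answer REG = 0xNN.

REG = 0x40

prologue: push r2 → mem[0xdd]=0x04, sp=0xdd
body[0] sub  r2, r3, r3 → r2=0x00
body[1] sub  r2, r5, r5 → r2=0x00
body[2] mov  r3, r5 → r3=0xc7
body[3] mov  r5, #0x40 → r5=0x40
body[4] sub  r3, r3, #25 → r3=0xae
body[5] mov  r0, #0x6a → r0=0x6a
body[6] mov  r2, #0xa4 → r2=0xa4
epilogue: pop r2=0x04, sp=0xde
r5 is caller-saved → body value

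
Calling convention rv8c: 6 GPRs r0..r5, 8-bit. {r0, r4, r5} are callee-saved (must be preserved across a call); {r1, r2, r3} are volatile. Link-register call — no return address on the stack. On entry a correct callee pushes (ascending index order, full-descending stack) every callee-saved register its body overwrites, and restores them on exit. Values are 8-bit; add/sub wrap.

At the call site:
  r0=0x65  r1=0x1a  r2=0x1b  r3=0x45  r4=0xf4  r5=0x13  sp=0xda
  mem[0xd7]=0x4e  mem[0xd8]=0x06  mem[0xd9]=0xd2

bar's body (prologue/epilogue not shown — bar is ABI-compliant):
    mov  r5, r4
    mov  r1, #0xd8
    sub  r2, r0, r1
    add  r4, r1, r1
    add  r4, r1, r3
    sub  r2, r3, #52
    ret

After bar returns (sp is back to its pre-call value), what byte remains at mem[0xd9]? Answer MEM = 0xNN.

MEM = 0xf4

prologue: push r4 -> mem[0xd9]=0xf4, sp=0xd9
prologue: push r5 -> mem[0xd8]=0x13, sp=0xd8
body[0] mov  r5, r4 -> r5=0xf4
body[1] mov  r1, #0xd8 -> r1=0xd8
body[2] sub  r2, r0, r1 -> r2=0x8d
body[3] add  r4, r1, r1 -> r4=0xb0
body[4] add  r4, r1, r3 -> r4=0x1d
body[5] sub  r2, r3, #52 -> r2=0x11
epilogue: pop r5=0x13, sp=0xd9
epilogue: pop r4=0xf4, sp=0xda
prologue pushed ['r4', 'r5'] at ['0xd9', '0xd8']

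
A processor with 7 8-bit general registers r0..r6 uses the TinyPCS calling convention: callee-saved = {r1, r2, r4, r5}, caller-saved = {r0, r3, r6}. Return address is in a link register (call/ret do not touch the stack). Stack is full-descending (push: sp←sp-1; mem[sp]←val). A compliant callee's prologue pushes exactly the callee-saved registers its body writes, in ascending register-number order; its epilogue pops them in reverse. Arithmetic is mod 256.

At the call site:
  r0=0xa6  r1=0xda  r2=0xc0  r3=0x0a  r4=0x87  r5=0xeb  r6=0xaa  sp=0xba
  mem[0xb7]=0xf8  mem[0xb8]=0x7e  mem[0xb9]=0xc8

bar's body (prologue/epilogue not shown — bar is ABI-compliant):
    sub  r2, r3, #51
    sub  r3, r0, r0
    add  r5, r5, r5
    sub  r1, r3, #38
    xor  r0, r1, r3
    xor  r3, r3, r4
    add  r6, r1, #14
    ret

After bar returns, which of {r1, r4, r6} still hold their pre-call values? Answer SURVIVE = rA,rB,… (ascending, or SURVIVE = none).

SURVIVE = r1,r4

prologue: push r1 -> mem[0xb9]=0xda, sp=0xb9
prologue: push r2 -> mem[0xb8]=0xc0, sp=0xb8
prologue: push r5 -> mem[0xb7]=0xeb, sp=0xb7
body[0] sub  r2, r3, #51 -> r2=0xd7
body[1] sub  r3, r0, r0 -> r3=0x00
body[2] add  r5, r5, r5 -> r5=0xd6
body[3] sub  r1, r3, #38 -> r1=0xda
body[4] xor  r0, r1, r3 -> r0=0xda
body[5] xor  r3, r3, r4 -> r3=0x87
body[6] add  r6, r1, #14 -> r6=0xe8
epilogue: pop r5=0xeb, sp=0xb8
epilogue: pop r2=0xc0, sp=0xb9
epilogue: pop r1=0xda, sp=0xba
r1: callee-saved, written=True
r4: callee-saved, written=False
r6: caller-saved, written=True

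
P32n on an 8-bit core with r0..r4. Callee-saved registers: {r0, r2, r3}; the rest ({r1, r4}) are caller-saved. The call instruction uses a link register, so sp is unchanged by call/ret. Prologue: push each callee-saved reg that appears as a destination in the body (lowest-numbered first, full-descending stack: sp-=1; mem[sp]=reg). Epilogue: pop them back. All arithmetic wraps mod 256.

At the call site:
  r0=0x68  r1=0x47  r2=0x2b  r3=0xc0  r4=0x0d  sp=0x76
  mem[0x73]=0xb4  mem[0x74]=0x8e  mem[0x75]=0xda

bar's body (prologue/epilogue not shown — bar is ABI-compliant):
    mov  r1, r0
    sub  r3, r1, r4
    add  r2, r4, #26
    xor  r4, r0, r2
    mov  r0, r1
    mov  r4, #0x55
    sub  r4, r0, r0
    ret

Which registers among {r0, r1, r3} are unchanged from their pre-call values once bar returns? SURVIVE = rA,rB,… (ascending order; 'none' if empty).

SURVIVE = r0,r3

prologue: push r0 -> mem[0x75]=0x68, sp=0x75
prologue: push r2 -> mem[0x74]=0x2b, sp=0x74
prologue: push r3 -> mem[0x73]=0xc0, sp=0x73
body[0] mov  r1, r0 -> r1=0x68
body[1] sub  r3, r1, r4 -> r3=0x5b
body[2] add  r2, r4, #26 -> r2=0x27
body[3] xor  r4, r0, r2 -> r4=0x4f
body[4] mov  r0, r1 -> r0=0x68
body[5] mov  r4, #0x55 -> r4=0x55
body[6] sub  r4, r0, r0 -> r4=0x00
epilogue: pop r3=0xc0, sp=0x74
epilogue: pop r2=0x2b, sp=0x75
epilogue: pop r0=0x68, sp=0x76
r0: callee-saved, written=True
r1: caller-saved, written=True
r3: callee-saved, written=True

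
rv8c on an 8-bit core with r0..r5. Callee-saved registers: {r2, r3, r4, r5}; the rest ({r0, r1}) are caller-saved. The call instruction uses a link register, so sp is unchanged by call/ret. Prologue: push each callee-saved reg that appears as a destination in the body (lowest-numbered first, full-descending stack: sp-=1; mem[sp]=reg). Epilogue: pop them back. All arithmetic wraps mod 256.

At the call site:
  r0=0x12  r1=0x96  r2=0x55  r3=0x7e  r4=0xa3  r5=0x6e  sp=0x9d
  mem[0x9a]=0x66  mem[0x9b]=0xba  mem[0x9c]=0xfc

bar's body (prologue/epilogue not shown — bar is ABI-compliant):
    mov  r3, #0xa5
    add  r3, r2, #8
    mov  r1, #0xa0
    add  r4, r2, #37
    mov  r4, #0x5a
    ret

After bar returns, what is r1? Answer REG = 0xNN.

REG = 0xa0

prologue: push r3 → mem[0x9c]=0x7e, sp=0x9c
prologue: push r4 → mem[0x9b]=0xa3, sp=0x9b
body[0] mov  r3, #0xa5 → r3=0xa5
body[1] add  r3, r2, #8 → r3=0x5d
body[2] mov  r1, #0xa0 → r1=0xa0
body[3] add  r4, r2, #37 → r4=0x7a
body[4] mov  r4, #0x5a → r4=0x5a
epilogue: pop r4=0xa3, sp=0x9c
epilogue: pop r3=0x7e, sp=0x9d
r1 is caller-saved → body value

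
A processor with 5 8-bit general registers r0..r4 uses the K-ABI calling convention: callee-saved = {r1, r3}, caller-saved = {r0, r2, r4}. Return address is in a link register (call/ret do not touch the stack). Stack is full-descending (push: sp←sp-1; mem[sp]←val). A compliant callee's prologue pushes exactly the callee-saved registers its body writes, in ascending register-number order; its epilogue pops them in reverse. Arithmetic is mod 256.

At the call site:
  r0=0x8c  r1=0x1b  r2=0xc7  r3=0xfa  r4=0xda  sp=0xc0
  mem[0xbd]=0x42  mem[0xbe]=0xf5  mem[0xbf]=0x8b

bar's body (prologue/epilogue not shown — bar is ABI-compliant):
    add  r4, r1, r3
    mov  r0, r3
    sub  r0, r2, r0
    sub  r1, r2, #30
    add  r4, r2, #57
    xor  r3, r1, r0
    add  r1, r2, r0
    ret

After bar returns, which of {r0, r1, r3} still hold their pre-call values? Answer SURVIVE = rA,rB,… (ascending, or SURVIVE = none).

SURVIVE = r1,r3

prologue: push r1 → mem[0xbf]=0x1b, sp=0xbf
prologue: push r3 → mem[0xbe]=0xfa, sp=0xbe
body[0] add  r4, r1, r3 → r4=0x15
body[1] mov  r0, r3 → r0=0xfa
body[2] sub  r0, r2, r0 → r0=0xcd
body[3] sub  r1, r2, #30 → r1=0xa9
body[4] add  r4, r2, #57 → r4=0x00
body[5] xor  r3, r1, r0 → r3=0x64
body[6] add  r1, r2, r0 → r1=0x94
epilogue: pop r3=0xfa, sp=0xbf
epilogue: pop r1=0x1b, sp=0xc0
r0: caller-saved, written=True
r1: callee-saved, written=True
r3: callee-saved, written=True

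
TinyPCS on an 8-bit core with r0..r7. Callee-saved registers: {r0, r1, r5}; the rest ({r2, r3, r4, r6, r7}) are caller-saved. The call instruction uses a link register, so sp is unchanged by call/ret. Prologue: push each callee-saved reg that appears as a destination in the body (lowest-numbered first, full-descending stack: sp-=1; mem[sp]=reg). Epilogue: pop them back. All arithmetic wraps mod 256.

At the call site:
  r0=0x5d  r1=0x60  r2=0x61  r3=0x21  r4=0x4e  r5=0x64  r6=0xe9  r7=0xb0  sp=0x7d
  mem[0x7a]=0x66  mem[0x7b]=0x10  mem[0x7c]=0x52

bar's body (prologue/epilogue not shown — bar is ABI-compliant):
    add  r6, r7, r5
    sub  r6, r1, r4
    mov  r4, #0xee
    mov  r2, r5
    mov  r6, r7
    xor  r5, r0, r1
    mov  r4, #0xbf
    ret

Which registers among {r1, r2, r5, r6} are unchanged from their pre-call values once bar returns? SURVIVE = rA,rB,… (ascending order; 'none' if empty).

prologue: push r5 → mem[0x7c]=0x64, sp=0x7c
body[0] add  r6, r7, r5 → r6=0x14
body[1] sub  r6, r1, r4 → r6=0x12
body[2] mov  r4, #0xee → r4=0xee
body[3] mov  r2, r5 → r2=0x64
body[4] mov  r6, r7 → r6=0xb0
body[5] xor  r5, r0, r1 → r5=0x3d
body[6] mov  r4, #0xbf → r4=0xbf
epilogue: pop r5=0x64, sp=0x7d
r1: callee-saved, written=False
r2: caller-saved, written=True
r5: callee-saved, written=True
r6: caller-saved, written=True

SURVIVE = r1,r5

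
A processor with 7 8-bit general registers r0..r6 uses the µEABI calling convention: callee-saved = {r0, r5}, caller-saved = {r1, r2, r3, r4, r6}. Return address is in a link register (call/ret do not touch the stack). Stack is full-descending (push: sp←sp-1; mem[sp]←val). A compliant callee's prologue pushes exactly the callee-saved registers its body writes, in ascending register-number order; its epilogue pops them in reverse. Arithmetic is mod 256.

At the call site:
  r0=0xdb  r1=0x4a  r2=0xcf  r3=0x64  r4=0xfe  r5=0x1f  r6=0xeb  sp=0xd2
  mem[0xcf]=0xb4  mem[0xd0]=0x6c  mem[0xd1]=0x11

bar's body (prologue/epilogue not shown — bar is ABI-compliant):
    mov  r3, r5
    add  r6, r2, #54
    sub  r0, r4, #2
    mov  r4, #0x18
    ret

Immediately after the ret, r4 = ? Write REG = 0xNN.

prologue: push r0 -> mem[0xd1]=0xdb, sp=0xd1
body[0] mov  r3, r5 -> r3=0x1f
body[1] add  r6, r2, #54 -> r6=0x05
body[2] sub  r0, r4, #2 -> r0=0xfc
body[3] mov  r4, #0x18 -> r4=0x18
epilogue: pop r0=0xdb, sp=0xd2
r4 is caller-saved -> body value

REG = 0x18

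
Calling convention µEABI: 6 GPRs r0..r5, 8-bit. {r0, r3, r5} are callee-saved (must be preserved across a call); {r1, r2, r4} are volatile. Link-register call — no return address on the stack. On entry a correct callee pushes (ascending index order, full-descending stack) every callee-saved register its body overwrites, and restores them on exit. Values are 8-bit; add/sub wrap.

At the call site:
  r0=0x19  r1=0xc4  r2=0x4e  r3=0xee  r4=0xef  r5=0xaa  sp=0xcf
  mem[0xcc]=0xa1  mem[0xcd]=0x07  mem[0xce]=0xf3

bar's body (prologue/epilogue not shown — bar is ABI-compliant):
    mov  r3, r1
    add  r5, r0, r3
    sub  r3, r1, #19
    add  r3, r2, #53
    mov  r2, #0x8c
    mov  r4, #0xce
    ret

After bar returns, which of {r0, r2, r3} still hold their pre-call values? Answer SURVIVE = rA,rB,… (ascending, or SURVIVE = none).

SURVIVE = r0,r3

prologue: push r3 -> mem[0xce]=0xee, sp=0xce
prologue: push r5 -> mem[0xcd]=0xaa, sp=0xcd
body[0] mov  r3, r1 -> r3=0xc4
body[1] add  r5, r0, r3 -> r5=0xdd
body[2] sub  r3, r1, #19 -> r3=0xb1
body[3] add  r3, r2, #53 -> r3=0x83
body[4] mov  r2, #0x8c -> r2=0x8c
body[5] mov  r4, #0xce -> r4=0xce
epilogue: pop r5=0xaa, sp=0xce
epilogue: pop r3=0xee, sp=0xcf
r0: callee-saved, written=False
r2: caller-saved, written=True
r3: callee-saved, written=True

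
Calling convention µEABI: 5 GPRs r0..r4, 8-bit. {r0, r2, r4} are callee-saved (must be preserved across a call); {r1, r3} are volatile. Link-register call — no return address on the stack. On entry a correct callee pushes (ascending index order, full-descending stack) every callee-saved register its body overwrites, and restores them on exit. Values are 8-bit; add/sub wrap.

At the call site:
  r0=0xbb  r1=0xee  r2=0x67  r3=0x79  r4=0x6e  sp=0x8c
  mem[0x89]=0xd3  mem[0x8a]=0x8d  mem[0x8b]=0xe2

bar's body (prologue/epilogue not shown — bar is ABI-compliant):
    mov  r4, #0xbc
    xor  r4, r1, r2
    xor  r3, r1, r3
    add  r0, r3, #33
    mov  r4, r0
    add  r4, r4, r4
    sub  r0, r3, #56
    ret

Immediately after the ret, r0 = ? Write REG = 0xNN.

REG = 0xbb

prologue: push r0 → mem[0x8b]=0xbb, sp=0x8b
prologue: push r4 → mem[0x8a]=0x6e, sp=0x8a
body[0] mov  r4, #0xbc → r4=0xbc
body[1] xor  r4, r1, r2 → r4=0x89
body[2] xor  r3, r1, r3 → r3=0x97
body[3] add  r0, r3, #33 → r0=0xb8
body[4] mov  r4, r0 → r4=0xb8
body[5] add  r4, r4, r4 → r4=0x70
body[6] sub  r0, r3, #56 → r0=0x5f
epilogue: pop r4=0x6e, sp=0x8b
epilogue: pop r0=0xbb, sp=0x8c
r0 is callee-saved → restored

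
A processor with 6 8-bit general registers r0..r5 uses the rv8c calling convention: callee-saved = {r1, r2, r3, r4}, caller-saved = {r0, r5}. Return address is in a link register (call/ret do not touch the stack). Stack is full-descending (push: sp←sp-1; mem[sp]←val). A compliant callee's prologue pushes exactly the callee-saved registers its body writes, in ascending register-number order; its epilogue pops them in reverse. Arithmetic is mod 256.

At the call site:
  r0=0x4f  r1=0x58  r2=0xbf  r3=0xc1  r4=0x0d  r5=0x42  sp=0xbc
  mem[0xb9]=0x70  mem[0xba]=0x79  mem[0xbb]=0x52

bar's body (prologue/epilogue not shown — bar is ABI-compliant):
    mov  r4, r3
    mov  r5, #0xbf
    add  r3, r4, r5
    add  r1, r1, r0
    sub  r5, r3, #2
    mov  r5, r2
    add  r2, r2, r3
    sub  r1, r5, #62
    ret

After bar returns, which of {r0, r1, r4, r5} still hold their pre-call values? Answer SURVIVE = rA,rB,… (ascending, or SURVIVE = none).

prologue: push r1 -> mem[0xbb]=0x58, sp=0xbb
prologue: push r2 -> mem[0xba]=0xbf, sp=0xba
prologue: push r3 -> mem[0xb9]=0xc1, sp=0xb9
prologue: push r4 -> mem[0xb8]=0x0d, sp=0xb8
body[0] mov  r4, r3 -> r4=0xc1
body[1] mov  r5, #0xbf -> r5=0xbf
body[2] add  r3, r4, r5 -> r3=0x80
body[3] add  r1, r1, r0 -> r1=0xa7
body[4] sub  r5, r3, #2 -> r5=0x7e
body[5] mov  r5, r2 -> r5=0xbf
body[6] add  r2, r2, r3 -> r2=0x3f
body[7] sub  r1, r5, #62 -> r1=0x81
epilogue: pop r4=0x0d, sp=0xb9
epilogue: pop r3=0xc1, sp=0xba
epilogue: pop r2=0xbf, sp=0xbb
epilogue: pop r1=0x58, sp=0xbc
r0: caller-saved, written=False
r1: callee-saved, written=True
r4: callee-saved, written=True
r5: caller-saved, written=True

SURVIVE = r0,r1,r4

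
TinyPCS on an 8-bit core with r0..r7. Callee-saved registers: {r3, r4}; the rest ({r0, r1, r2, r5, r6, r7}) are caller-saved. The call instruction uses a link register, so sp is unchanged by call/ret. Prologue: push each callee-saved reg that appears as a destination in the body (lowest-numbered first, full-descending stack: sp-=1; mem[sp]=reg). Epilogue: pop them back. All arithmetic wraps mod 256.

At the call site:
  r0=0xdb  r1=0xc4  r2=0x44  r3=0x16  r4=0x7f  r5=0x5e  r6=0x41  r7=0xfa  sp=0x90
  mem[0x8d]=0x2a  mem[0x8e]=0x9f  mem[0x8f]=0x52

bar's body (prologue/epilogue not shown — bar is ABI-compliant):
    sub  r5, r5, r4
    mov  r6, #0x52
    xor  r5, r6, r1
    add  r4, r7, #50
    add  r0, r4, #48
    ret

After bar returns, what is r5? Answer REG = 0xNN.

REG = 0x96

prologue: push r4 → mem[0x8f]=0x7f, sp=0x8f
body[0] sub  r5, r5, r4 → r5=0xdf
body[1] mov  r6, #0x52 → r6=0x52
body[2] xor  r5, r6, r1 → r5=0x96
body[3] add  r4, r7, #50 → r4=0x2c
body[4] add  r0, r4, #48 → r0=0x5c
epilogue: pop r4=0x7f, sp=0x90
r5 is caller-saved → body value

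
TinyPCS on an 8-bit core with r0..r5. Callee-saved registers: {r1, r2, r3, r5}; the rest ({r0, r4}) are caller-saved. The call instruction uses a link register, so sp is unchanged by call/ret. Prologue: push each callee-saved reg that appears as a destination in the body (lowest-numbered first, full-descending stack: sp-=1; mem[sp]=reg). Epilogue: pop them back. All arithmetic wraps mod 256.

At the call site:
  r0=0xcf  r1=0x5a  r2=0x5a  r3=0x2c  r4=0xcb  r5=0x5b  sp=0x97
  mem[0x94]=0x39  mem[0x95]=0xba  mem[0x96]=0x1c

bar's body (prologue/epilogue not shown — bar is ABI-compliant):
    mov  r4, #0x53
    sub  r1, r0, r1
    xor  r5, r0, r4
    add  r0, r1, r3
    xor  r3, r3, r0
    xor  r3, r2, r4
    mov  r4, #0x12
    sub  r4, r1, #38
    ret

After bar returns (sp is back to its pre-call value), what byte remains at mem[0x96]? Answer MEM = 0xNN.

MEM = 0x5a

prologue: push r1 -> mem[0x96]=0x5a, sp=0x96
prologue: push r3 -> mem[0x95]=0x2c, sp=0x95
prologue: push r5 -> mem[0x94]=0x5b, sp=0x94
body[0] mov  r4, #0x53 -> r4=0x53
body[1] sub  r1, r0, r1 -> r1=0x75
body[2] xor  r5, r0, r4 -> r5=0x9c
body[3] add  r0, r1, r3 -> r0=0xa1
body[4] xor  r3, r3, r0 -> r3=0x8d
body[5] xor  r3, r2, r4 -> r3=0x09
body[6] mov  r4, #0x12 -> r4=0x12
body[7] sub  r4, r1, #38 -> r4=0x4f
epilogue: pop r5=0x5b, sp=0x95
epilogue: pop r3=0x2c, sp=0x96
epilogue: pop r1=0x5a, sp=0x97
prologue pushed ['r1', 'r3', 'r5'] at ['0x96', '0x95', '0x94']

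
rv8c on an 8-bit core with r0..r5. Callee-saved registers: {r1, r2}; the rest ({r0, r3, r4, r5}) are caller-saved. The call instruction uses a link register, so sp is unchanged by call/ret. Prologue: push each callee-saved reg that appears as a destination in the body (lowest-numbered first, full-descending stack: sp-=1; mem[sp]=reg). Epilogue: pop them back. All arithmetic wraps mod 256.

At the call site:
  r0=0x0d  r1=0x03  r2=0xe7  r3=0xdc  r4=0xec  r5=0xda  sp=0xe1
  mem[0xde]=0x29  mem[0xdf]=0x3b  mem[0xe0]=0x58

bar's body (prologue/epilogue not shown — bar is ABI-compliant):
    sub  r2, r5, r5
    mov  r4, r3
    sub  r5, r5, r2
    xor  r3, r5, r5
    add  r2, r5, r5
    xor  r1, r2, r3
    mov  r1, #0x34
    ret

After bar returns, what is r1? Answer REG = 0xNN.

prologue: push r1 -> mem[0xe0]=0x03, sp=0xe0
prologue: push r2 -> mem[0xdf]=0xe7, sp=0xdf
body[0] sub  r2, r5, r5 -> r2=0x00
body[1] mov  r4, r3 -> r4=0xdc
body[2] sub  r5, r5, r2 -> r5=0xda
body[3] xor  r3, r5, r5 -> r3=0x00
body[4] add  r2, r5, r5 -> r2=0xb4
body[5] xor  r1, r2, r3 -> r1=0xb4
body[6] mov  r1, #0x34 -> r1=0x34
epilogue: pop r2=0xe7, sp=0xe0
epilogue: pop r1=0x03, sp=0xe1
r1 is callee-saved -> restored

REG = 0x03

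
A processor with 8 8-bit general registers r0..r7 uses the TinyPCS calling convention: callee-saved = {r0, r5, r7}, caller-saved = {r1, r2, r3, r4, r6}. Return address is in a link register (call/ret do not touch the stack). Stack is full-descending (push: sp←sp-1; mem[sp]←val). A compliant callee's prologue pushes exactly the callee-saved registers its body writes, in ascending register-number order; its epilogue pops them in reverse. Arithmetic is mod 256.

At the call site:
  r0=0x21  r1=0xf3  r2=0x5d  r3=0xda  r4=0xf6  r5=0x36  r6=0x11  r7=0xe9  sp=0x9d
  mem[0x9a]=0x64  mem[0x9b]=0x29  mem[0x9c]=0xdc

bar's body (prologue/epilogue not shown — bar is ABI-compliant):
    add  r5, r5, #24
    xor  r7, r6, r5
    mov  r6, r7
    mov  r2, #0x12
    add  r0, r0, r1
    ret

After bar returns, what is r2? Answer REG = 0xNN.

REG = 0x12

prologue: push r0 → mem[0x9c]=0x21, sp=0x9c
prologue: push r5 → mem[0x9b]=0x36, sp=0x9b
prologue: push r7 → mem[0x9a]=0xe9, sp=0x9a
body[0] add  r5, r5, #24 → r5=0x4e
body[1] xor  r7, r6, r5 → r7=0x5f
body[2] mov  r6, r7 → r6=0x5f
body[3] mov  r2, #0x12 → r2=0x12
body[4] add  r0, r0, r1 → r0=0x14
epilogue: pop r7=0xe9, sp=0x9b
epilogue: pop r5=0x36, sp=0x9c
epilogue: pop r0=0x21, sp=0x9d
r2 is caller-saved → body value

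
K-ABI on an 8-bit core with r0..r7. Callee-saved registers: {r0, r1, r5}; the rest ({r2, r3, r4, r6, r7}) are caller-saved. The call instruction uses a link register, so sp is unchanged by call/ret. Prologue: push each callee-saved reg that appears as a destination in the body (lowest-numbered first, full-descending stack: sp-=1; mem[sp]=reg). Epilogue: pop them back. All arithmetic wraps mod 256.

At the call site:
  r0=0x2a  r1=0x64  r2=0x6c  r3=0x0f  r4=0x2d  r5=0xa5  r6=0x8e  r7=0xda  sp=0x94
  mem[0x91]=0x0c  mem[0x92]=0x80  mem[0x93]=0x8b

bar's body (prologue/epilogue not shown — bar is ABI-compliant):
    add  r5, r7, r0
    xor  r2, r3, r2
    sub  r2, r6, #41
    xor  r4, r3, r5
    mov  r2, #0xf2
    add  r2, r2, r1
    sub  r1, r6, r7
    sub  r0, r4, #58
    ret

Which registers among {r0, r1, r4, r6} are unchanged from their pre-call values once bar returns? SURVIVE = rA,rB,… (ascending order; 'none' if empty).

prologue: push r0 -> mem[0x93]=0x2a, sp=0x93
prologue: push r1 -> mem[0x92]=0x64, sp=0x92
prologue: push r5 -> mem[0x91]=0xa5, sp=0x91
body[0] add  r5, r7, r0 -> r5=0x04
body[1] xor  r2, r3, r2 -> r2=0x63
body[2] sub  r2, r6, #41 -> r2=0x65
body[3] xor  r4, r3, r5 -> r4=0x0b
body[4] mov  r2, #0xf2 -> r2=0xf2
body[5] add  r2, r2, r1 -> r2=0x56
body[6] sub  r1, r6, r7 -> r1=0xb4
body[7] sub  r0, r4, #58 -> r0=0xd1
epilogue: pop r5=0xa5, sp=0x92
epilogue: pop r1=0x64, sp=0x93
epilogue: pop r0=0x2a, sp=0x94
r0: callee-saved, written=True
r1: callee-saved, written=True
r4: caller-saved, written=True
r6: caller-saved, written=False

SURVIVE = r0,r1,r6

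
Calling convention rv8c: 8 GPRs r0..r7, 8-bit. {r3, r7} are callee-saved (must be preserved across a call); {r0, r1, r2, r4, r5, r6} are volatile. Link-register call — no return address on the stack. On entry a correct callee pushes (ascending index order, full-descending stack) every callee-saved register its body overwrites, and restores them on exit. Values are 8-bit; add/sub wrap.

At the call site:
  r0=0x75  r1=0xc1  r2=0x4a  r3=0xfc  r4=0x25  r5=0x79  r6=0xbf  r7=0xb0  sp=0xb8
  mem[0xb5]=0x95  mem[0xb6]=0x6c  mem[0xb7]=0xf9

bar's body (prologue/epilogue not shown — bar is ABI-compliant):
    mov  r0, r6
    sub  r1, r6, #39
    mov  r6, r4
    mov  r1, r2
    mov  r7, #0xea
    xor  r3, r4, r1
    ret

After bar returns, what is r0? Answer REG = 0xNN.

prologue: push r3 -> mem[0xb7]=0xfc, sp=0xb7
prologue: push r7 -> mem[0xb6]=0xb0, sp=0xb6
body[0] mov  r0, r6 -> r0=0xbf
body[1] sub  r1, r6, #39 -> r1=0x98
body[2] mov  r6, r4 -> r6=0x25
body[3] mov  r1, r2 -> r1=0x4a
body[4] mov  r7, #0xea -> r7=0xea
body[5] xor  r3, r4, r1 -> r3=0x6f
epilogue: pop r7=0xb0, sp=0xb7
epilogue: pop r3=0xfc, sp=0xb8
r0 is caller-saved -> body value

REG = 0xbf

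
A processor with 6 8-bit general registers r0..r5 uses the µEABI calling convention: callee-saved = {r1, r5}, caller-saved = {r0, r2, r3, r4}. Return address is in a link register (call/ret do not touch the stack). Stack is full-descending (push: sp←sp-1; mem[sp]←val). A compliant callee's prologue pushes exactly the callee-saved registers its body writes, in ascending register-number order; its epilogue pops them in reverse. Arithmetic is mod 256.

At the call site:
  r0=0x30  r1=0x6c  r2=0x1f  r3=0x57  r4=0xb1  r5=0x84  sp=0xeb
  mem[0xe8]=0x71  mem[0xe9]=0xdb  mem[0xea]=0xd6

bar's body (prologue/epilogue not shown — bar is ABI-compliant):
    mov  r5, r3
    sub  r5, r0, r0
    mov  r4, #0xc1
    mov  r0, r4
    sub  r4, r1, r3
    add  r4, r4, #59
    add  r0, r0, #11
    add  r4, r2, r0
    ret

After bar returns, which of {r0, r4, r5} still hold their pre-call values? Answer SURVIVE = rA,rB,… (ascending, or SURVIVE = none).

SURVIVE = r5

prologue: push r5 → mem[0xea]=0x84, sp=0xea
body[0] mov  r5, r3 → r5=0x57
body[1] sub  r5, r0, r0 → r5=0x00
body[2] mov  r4, #0xc1 → r4=0xc1
body[3] mov  r0, r4 → r0=0xc1
body[4] sub  r4, r1, r3 → r4=0x15
body[5] add  r4, r4, #59 → r4=0x50
body[6] add  r0, r0, #11 → r0=0xcc
body[7] add  r4, r2, r0 → r4=0xeb
epilogue: pop r5=0x84, sp=0xeb
r0: caller-saved, written=True
r4: caller-saved, written=True
r5: callee-saved, written=True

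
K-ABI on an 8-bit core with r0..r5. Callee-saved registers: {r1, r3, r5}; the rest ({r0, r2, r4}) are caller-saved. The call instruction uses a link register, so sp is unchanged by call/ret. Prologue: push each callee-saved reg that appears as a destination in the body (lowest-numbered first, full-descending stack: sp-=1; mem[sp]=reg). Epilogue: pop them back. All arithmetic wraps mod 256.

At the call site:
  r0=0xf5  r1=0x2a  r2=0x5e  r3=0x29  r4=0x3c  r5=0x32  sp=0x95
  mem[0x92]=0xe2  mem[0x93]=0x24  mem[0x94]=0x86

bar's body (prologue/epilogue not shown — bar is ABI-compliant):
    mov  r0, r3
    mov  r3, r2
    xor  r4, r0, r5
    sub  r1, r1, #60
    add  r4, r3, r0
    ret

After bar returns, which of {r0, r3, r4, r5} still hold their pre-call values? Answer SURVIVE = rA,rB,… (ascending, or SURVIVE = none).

prologue: push r1 -> mem[0x94]=0x2a, sp=0x94
prologue: push r3 -> mem[0x93]=0x29, sp=0x93
body[0] mov  r0, r3 -> r0=0x29
body[1] mov  r3, r2 -> r3=0x5e
body[2] xor  r4, r0, r5 -> r4=0x1b
body[3] sub  r1, r1, #60 -> r1=0xee
body[4] add  r4, r3, r0 -> r4=0x87
epilogue: pop r3=0x29, sp=0x94
epilogue: pop r1=0x2a, sp=0x95
r0: caller-saved, written=True
r3: callee-saved, written=True
r4: caller-saved, written=True
r5: callee-saved, written=False

SURVIVE = r3,r5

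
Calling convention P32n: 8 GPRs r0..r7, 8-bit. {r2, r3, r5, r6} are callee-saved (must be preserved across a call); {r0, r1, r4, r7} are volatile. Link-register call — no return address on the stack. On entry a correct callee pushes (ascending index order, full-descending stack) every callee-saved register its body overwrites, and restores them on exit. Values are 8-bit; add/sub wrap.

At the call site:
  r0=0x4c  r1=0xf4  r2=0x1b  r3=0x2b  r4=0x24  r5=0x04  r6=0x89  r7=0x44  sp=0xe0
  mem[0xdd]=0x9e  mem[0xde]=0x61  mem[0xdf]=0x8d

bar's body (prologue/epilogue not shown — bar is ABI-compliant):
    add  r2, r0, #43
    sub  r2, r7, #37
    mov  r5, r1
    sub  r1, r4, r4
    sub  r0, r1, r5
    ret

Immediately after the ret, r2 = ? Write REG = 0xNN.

prologue: push r2 → mem[0xdf]=0x1b, sp=0xdf
prologue: push r5 → mem[0xde]=0x04, sp=0xde
body[0] add  r2, r0, #43 → r2=0x77
body[1] sub  r2, r7, #37 → r2=0x1f
body[2] mov  r5, r1 → r5=0xf4
body[3] sub  r1, r4, r4 → r1=0x00
body[4] sub  r0, r1, r5 → r0=0x0c
epilogue: pop r5=0x04, sp=0xdf
epilogue: pop r2=0x1b, sp=0xe0
r2 is callee-saved → restored

REG = 0x1b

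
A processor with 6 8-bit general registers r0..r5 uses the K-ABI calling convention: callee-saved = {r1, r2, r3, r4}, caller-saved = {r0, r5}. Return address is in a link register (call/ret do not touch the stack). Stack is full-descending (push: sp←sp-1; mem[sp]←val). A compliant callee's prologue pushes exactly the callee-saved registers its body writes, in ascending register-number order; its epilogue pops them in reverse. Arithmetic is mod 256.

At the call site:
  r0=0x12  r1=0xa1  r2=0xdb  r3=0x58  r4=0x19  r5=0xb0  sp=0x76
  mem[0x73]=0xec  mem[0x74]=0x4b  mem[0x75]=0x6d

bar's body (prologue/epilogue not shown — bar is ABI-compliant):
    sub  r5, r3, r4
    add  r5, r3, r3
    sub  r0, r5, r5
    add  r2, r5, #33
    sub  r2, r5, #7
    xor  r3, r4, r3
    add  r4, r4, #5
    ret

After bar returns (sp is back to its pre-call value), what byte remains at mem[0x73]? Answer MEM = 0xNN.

MEM = 0x19

prologue: push r2 -> mem[0x75]=0xdb, sp=0x75
prologue: push r3 -> mem[0x74]=0x58, sp=0x74
prologue: push r4 -> mem[0x73]=0x19, sp=0x73
body[0] sub  r5, r3, r4 -> r5=0x3f
body[1] add  r5, r3, r3 -> r5=0xb0
body[2] sub  r0, r5, r5 -> r0=0x00
body[3] add  r2, r5, #33 -> r2=0xd1
body[4] sub  r2, r5, #7 -> r2=0xa9
body[5] xor  r3, r4, r3 -> r3=0x41
body[6] add  r4, r4, #5 -> r4=0x1e
epilogue: pop r4=0x19, sp=0x74
epilogue: pop r3=0x58, sp=0x75
epilogue: pop r2=0xdb, sp=0x76
prologue pushed ['r2', 'r3', 'r4'] at ['0x75', '0x74', '0x73']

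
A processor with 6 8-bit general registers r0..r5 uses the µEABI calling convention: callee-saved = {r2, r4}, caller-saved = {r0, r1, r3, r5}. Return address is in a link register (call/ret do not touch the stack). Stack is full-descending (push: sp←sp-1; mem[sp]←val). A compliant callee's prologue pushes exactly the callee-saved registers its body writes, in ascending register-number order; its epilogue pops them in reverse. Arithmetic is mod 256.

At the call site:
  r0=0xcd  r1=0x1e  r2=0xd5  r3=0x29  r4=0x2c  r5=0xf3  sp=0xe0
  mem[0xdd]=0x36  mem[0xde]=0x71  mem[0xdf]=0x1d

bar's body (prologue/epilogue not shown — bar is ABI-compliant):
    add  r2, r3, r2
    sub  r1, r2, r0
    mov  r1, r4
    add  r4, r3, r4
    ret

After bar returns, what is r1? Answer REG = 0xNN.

prologue: push r2 → mem[0xdf]=0xd5, sp=0xdf
prologue: push r4 → mem[0xde]=0x2c, sp=0xde
body[0] add  r2, r3, r2 → r2=0xfe
body[1] sub  r1, r2, r0 → r1=0x31
body[2] mov  r1, r4 → r1=0x2c
body[3] add  r4, r3, r4 → r4=0x55
epilogue: pop r4=0x2c, sp=0xdf
epilogue: pop r2=0xd5, sp=0xe0
r1 is caller-saved → body value

REG = 0x2c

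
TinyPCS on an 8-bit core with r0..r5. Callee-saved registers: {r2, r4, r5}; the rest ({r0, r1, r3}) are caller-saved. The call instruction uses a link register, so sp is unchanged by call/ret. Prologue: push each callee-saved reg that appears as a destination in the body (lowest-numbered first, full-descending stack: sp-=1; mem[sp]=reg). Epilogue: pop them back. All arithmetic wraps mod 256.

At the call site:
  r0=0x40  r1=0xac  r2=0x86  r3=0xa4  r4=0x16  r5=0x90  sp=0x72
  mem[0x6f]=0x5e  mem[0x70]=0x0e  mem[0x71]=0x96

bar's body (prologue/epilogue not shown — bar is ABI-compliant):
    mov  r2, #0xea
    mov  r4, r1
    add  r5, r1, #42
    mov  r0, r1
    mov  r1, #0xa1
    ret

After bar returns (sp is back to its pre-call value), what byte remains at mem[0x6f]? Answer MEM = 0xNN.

prologue: push r2 -> mem[0x71]=0x86, sp=0x71
prologue: push r4 -> mem[0x70]=0x16, sp=0x70
prologue: push r5 -> mem[0x6f]=0x90, sp=0x6f
body[0] mov  r2, #0xea -> r2=0xea
body[1] mov  r4, r1 -> r4=0xac
body[2] add  r5, r1, #42 -> r5=0xd6
body[3] mov  r0, r1 -> r0=0xac
body[4] mov  r1, #0xa1 -> r1=0xa1
epilogue: pop r5=0x90, sp=0x70
epilogue: pop r4=0x16, sp=0x71
epilogue: pop r2=0x86, sp=0x72
prologue pushed ['r2', 'r4', 'r5'] at ['0x71', '0x70', '0x6f']

MEM = 0x90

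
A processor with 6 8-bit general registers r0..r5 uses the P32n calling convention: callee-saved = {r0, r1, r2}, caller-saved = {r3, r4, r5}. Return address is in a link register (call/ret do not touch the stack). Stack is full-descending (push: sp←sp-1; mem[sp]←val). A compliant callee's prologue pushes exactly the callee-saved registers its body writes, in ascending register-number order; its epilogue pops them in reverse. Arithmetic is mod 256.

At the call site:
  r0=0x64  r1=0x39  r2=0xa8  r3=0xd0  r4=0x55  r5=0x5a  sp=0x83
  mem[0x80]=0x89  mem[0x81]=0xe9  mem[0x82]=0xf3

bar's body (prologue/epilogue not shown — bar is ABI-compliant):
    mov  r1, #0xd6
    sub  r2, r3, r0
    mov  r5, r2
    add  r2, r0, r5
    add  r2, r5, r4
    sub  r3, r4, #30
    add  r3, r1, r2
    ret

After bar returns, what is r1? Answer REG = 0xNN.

REG = 0x39

prologue: push r1 → mem[0x82]=0x39, sp=0x82
prologue: push r2 → mem[0x81]=0xa8, sp=0x81
body[0] mov  r1, #0xd6 → r1=0xd6
body[1] sub  r2, r3, r0 → r2=0x6c
body[2] mov  r5, r2 → r5=0x6c
body[3] add  r2, r0, r5 → r2=0xd0
body[4] add  r2, r5, r4 → r2=0xc1
body[5] sub  r3, r4, #30 → r3=0x37
body[6] add  r3, r1, r2 → r3=0x97
epilogue: pop r2=0xa8, sp=0x82
epilogue: pop r1=0x39, sp=0x83
r1 is callee-saved → restored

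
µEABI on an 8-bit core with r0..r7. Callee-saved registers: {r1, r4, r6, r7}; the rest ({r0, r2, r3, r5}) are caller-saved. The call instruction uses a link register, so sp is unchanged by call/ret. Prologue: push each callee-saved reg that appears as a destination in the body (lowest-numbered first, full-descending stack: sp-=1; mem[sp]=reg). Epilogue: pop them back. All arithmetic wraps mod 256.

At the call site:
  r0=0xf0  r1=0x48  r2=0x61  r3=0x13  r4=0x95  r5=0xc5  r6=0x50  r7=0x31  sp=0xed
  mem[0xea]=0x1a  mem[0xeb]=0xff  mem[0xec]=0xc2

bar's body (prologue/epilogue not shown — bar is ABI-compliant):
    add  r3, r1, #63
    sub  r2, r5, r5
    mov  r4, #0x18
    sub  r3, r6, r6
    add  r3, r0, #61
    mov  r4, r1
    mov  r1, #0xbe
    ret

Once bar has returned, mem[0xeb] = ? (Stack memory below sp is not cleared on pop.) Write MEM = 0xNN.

prologue: push r1 -> mem[0xec]=0x48, sp=0xec
prologue: push r4 -> mem[0xeb]=0x95, sp=0xeb
body[0] add  r3, r1, #63 -> r3=0x87
body[1] sub  r2, r5, r5 -> r2=0x00
body[2] mov  r4, #0x18 -> r4=0x18
body[3] sub  r3, r6, r6 -> r3=0x00
body[4] add  r3, r0, #61 -> r3=0x2d
body[5] mov  r4, r1 -> r4=0x48
body[6] mov  r1, #0xbe -> r1=0xbe
epilogue: pop r4=0x95, sp=0xec
epilogue: pop r1=0x48, sp=0xed
prologue pushed ['r1', 'r4'] at ['0xec', '0xeb']

MEM = 0x95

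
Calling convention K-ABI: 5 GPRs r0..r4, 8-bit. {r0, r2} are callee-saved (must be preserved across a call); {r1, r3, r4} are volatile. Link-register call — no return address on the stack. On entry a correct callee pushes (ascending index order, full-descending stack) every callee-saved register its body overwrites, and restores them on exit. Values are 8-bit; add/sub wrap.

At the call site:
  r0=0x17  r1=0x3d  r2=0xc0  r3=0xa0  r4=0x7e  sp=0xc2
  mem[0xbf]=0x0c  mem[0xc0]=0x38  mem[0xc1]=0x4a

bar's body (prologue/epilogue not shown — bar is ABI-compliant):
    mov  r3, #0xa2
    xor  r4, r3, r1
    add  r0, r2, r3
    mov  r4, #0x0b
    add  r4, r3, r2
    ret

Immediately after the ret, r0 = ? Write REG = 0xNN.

REG = 0x17

prologue: push r0 → mem[0xc1]=0x17, sp=0xc1
body[0] mov  r3, #0xa2 → r3=0xa2
body[1] xor  r4, r3, r1 → r4=0x9f
body[2] add  r0, r2, r3 → r0=0x62
body[3] mov  r4, #0x0b → r4=0x0b
body[4] add  r4, r3, r2 → r4=0x62
epilogue: pop r0=0x17, sp=0xc2
r0 is callee-saved → restored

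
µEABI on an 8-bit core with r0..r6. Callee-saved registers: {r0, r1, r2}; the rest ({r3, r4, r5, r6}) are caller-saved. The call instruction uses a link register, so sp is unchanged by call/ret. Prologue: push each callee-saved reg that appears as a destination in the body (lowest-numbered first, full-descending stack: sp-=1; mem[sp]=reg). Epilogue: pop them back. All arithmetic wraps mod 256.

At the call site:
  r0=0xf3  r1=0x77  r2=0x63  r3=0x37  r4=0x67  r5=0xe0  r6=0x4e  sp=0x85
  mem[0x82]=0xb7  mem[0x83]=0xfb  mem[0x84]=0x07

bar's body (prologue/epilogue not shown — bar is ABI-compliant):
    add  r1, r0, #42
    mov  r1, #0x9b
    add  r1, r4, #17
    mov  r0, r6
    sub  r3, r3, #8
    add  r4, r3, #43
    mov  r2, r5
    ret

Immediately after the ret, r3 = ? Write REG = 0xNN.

prologue: push r0 → mem[0x84]=0xf3, sp=0x84
prologue: push r1 → mem[0x83]=0x77, sp=0x83
prologue: push r2 → mem[0x82]=0x63, sp=0x82
body[0] add  r1, r0, #42 → r1=0x1d
body[1] mov  r1, #0x9b → r1=0x9b
body[2] add  r1, r4, #17 → r1=0x78
body[3] mov  r0, r6 → r0=0x4e
body[4] sub  r3, r3, #8 → r3=0x2f
body[5] add  r4, r3, #43 → r4=0x5a
body[6] mov  r2, r5 → r2=0xe0
epilogue: pop r2=0x63, sp=0x83
epilogue: pop r1=0x77, sp=0x84
epilogue: pop r0=0xf3, sp=0x85
r3 is caller-saved → body value

REG = 0x2f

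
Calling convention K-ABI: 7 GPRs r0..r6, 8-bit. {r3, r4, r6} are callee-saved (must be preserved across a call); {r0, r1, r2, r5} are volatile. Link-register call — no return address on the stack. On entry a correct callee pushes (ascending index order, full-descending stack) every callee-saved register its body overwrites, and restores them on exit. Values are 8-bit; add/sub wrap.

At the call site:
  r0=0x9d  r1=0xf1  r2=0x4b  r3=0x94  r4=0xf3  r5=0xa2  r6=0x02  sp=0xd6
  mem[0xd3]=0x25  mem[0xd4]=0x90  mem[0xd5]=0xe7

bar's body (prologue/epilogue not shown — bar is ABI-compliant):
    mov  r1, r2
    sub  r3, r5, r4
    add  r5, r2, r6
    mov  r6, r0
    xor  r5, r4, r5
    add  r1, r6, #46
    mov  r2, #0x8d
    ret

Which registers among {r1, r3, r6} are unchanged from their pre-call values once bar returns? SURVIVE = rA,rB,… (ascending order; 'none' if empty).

prologue: push r3 -> mem[0xd5]=0x94, sp=0xd5
prologue: push r6 -> mem[0xd4]=0x02, sp=0xd4
body[0] mov  r1, r2 -> r1=0x4b
body[1] sub  r3, r5, r4 -> r3=0xaf
body[2] add  r5, r2, r6 -> r5=0x4d
body[3] mov  r6, r0 -> r6=0x9d
body[4] xor  r5, r4, r5 -> r5=0xbe
body[5] add  r1, r6, #46 -> r1=0xcb
body[6] mov  r2, #0x8d -> r2=0x8d
epilogue: pop r6=0x02, sp=0xd5
epilogue: pop r3=0x94, sp=0xd6
r1: caller-saved, written=True
r3: callee-saved, written=True
r6: callee-saved, written=True

SURVIVE = r3,r6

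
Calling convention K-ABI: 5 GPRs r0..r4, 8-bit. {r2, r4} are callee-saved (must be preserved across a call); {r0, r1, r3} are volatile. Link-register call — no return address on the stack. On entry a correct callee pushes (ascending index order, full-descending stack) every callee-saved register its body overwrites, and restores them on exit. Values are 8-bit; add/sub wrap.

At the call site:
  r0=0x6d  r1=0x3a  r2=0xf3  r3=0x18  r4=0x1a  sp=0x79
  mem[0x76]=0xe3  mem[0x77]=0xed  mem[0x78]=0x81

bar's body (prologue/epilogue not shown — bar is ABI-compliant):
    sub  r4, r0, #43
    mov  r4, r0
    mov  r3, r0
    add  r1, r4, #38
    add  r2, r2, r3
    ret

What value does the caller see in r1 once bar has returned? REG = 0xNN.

REG = 0x93

prologue: push r2 -> mem[0x78]=0xf3, sp=0x78
prologue: push r4 -> mem[0x77]=0x1a, sp=0x77
body[0] sub  r4, r0, #43 -> r4=0x42
body[1] mov  r4, r0 -> r4=0x6d
body[2] mov  r3, r0 -> r3=0x6d
body[3] add  r1, r4, #38 -> r1=0x93
body[4] add  r2, r2, r3 -> r2=0x60
epilogue: pop r4=0x1a, sp=0x78
epilogue: pop r2=0xf3, sp=0x79
r1 is caller-saved -> body value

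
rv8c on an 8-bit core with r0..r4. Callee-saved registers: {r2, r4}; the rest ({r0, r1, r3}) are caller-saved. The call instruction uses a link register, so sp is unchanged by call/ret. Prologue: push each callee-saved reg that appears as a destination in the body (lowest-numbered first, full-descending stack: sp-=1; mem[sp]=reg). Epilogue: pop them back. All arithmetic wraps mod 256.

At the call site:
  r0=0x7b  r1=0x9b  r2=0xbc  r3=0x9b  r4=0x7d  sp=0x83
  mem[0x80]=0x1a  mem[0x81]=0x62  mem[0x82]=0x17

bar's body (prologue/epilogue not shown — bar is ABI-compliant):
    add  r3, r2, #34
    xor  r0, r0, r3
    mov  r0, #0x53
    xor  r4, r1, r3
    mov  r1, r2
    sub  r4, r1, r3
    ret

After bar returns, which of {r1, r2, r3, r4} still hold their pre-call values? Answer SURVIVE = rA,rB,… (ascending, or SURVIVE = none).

prologue: push r4 → mem[0x82]=0x7d, sp=0x82
body[0] add  r3, r2, #34 → r3=0xde
body[1] xor  r0, r0, r3 → r0=0xa5
body[2] mov  r0, #0x53 → r0=0x53
body[3] xor  r4, r1, r3 → r4=0x45
body[4] mov  r1, r2 → r1=0xbc
body[5] sub  r4, r1, r3 → r4=0xde
epilogue: pop r4=0x7d, sp=0x83
r1: caller-saved, written=True
r2: callee-saved, written=False
r3: caller-saved, written=True
r4: callee-saved, written=True

SURVIVE = r2,r4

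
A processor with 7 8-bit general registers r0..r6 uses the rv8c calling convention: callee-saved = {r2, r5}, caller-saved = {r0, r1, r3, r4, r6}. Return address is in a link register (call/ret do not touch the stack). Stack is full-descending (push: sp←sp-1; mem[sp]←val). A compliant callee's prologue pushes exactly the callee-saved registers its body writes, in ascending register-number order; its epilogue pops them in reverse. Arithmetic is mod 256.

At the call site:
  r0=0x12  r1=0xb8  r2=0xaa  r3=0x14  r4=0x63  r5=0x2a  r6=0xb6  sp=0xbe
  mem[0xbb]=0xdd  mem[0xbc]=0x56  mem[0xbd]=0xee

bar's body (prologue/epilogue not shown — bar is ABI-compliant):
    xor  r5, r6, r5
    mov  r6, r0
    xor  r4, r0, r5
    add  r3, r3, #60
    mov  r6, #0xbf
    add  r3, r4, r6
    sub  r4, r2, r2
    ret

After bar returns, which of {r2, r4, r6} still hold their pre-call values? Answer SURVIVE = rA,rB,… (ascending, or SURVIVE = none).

SURVIVE = r2

prologue: push r5 -> mem[0xbd]=0x2a, sp=0xbd
body[0] xor  r5, r6, r5 -> r5=0x9c
body[1] mov  r6, r0 -> r6=0x12
body[2] xor  r4, r0, r5 -> r4=0x8e
body[3] add  r3, r3, #60 -> r3=0x50
body[4] mov  r6, #0xbf -> r6=0xbf
body[5] add  r3, r4, r6 -> r3=0x4d
body[6] sub  r4, r2, r2 -> r4=0x00
epilogue: pop r5=0x2a, sp=0xbe
r2: callee-saved, written=False
r4: caller-saved, written=True
r6: caller-saved, written=True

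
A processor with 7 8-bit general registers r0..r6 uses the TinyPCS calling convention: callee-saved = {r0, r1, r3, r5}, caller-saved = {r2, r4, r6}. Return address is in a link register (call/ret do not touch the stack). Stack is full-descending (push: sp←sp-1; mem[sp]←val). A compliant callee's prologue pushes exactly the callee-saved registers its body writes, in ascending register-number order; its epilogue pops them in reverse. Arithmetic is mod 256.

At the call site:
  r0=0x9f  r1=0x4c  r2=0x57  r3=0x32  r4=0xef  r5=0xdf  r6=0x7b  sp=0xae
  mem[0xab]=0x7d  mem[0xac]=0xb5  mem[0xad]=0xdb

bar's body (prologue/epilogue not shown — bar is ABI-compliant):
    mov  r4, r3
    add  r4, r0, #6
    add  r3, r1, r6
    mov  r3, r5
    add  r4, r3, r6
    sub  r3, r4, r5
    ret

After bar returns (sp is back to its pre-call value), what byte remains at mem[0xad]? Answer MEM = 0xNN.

prologue: push r3 -> mem[0xad]=0x32, sp=0xad
body[0] mov  r4, r3 -> r4=0x32
body[1] add  r4, r0, #6 -> r4=0xa5
body[2] add  r3, r1, r6 -> r3=0xc7
body[3] mov  r3, r5 -> r3=0xdf
body[4] add  r4, r3, r6 -> r4=0x5a
body[5] sub  r3, r4, r5 -> r3=0x7b
epilogue: pop r3=0x32, sp=0xae
prologue pushed ['r3'] at ['0xad']

MEM = 0x32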